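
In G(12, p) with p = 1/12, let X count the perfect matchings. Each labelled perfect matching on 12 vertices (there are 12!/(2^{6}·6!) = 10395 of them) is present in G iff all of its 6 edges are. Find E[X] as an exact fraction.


K_12 has 12!/(2^{6}·6!) = 10395 labelled perfect matchings.
For each such perfect matching H, let X_H = 1 if all 6 edges of H are present in G. Then P[X_H = 1] = p^{6} = (1/12)^{6} = 1/2985984.
By linearity of expectation: E[X] = Σ_H E[X_H] = 10395 · p^{6} = 10395 · 1/2985984 = 385/110592.
Numerically: E[X] ≈ 0.00348.

E[X] = 10395 · (1/12)^{6} = 385/110592 ≈ 0.00348.


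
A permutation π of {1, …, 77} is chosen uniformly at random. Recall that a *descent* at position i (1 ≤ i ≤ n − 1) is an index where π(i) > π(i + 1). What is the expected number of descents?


Write X = Σ X_I over i = 1, …, 76, with X_I the indicator of one descent.
There are 76 indicators.
For each fixed i, the pair (π(i), π(i+1)) is a uniformly random ordered pair of distinct values from {1, …, 77}; by symmetry P[π(i) > π(i+1)] = 1/2.
By linearity: E[X] = 76 · (1/2) = (77 − 1) · (1/2) = 38 ≈ 38.0000.

E[X] = 38 = 38.0000.


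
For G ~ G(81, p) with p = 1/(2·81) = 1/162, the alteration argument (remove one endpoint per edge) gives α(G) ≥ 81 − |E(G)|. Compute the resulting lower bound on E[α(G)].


E[|E(G)|] = C(81, 2)·p = 3240 · (1/162) = 20.
E[α(G)] ≥ n − E[|E(G)|] = 81 − 20 = 61.
Numerically: ≈ 61.0000.
(This is only a lower bound; the true E[α(G)] may be larger.)

E[α(G)] ≥ 61 ≈ 61.0000.


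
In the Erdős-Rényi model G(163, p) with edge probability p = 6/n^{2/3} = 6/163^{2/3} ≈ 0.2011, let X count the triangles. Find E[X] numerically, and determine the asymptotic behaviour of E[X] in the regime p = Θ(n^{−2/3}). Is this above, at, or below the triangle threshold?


Number of potential triangles: C(163, 3) = 708561.
Each occurs with probability p³ ≈ (0.2011)³ ≈ 8.129775e-03.
By linearity: E[X] = C(163, 3)·p³ ≈ 708561 · 8.129775e-03 ≈ 5760.4417.
Since α = 2/3 < 1, p = c/n^{2/3} ≫ 1/n is above the triangle threshold p ~ 1/n. Asymptotically E[X] ~ (c³/6)·n^{3(1−α)} = (6³/6)·n^{1} → ∞; triangles are abundant w.h.p.

E[X] ≈ 5760.4417; in regime p = Θ(1/n^{2/3}) E[X] diverges (above the triangle threshold p ~ 1/n).


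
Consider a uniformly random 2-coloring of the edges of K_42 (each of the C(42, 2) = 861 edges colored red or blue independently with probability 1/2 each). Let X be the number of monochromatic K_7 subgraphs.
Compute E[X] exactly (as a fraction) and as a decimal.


Let X = Σ_S X_S over the C(42, 7) = 26978328 subsets S of size 7, where X_S = 1 if the K_7 on S is monochromatic.
For a fixed S, the K_7 on S has C(7, 2) = 21 edges. P[all 21 edges red] = (1/2)^21, and likewise for blue, so P[monochromatic] = 2·(1/2)^21 = 2^{1 − 21} = 1/1048576.
By linearity: E[X] = C(42, 7) · 2^{1 − 21} = 26978328 · 1/1048576 = 3372291/131072.
Numerically: E[X] ≈ 25.729.

E[X] = C(42,7)·2^(1−C(7,2)) = 3372291/131072 ≈ 25.729.


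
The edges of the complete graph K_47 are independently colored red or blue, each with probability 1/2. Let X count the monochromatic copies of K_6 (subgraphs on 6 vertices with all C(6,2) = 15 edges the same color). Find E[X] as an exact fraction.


Let X = Σ_S X_S over the C(47, 6) = 10737573 subsets S of size 6, where X_S = 1 if the K_6 on S is monochromatic.
For a fixed S, the K_6 on S has C(6, 2) = 15 edges. P[all 15 edges red] = (1/2)^15, and likewise for blue, so P[monochromatic] = 2·(1/2)^15 = 2^{1 − 15} = 1/16384.
By linearity of expectation: E[X] = C(47, 6) · 2^{1 − 15} = 10737573 · 1/16384 = 10737573/16384.
Numerically: E[X] ≈ 655.3694.

E[X] = C(47,6)·2^(1−C(6,2)) = 10737573/16384 ≈ 655.3694.


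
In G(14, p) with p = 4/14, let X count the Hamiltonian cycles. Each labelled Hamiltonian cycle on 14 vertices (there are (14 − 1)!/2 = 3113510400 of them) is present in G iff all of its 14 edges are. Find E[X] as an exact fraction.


K_14 has (14 − 1)!/2 = 3113510400 labelled Hamiltonian cycles.
For each such Hamiltonian cycle H, let X_H = 1 if all 14 edges of H are present in G. Then P[X_H = 1] = p^{14} = (2/7)^{14} = 16384/678223072849.
Summing the indicators: E[X] = Σ_H E[X_H] = 3113510400 · p^{14} = 3113510400 · 16384/678223072849 = 7287393484800/96889010407.
Numerically: E[X] ≈ 75.2.

E[X] = 3113510400 · (2/7)^{14} = 7287393484800/96889010407 ≈ 75.2.


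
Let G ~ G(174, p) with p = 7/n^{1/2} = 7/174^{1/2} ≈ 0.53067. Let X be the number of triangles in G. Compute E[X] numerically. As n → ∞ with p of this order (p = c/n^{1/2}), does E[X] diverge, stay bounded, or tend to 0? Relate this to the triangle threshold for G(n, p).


Number of potential triangles: C(174, 3) = 862924.
Each occurs with probability p³ ≈ (0.53067)³ ≈ 1.4944117e-01.
By linearity: E[X] = C(174, 3)·p³ ≈ 862924 · 1.4944117e-01 ≈ 128956.36878.
Since α = 1/2 < 1, p = c/n^{1/2} ≫ 1/n is above the triangle threshold p ~ 1/n. Asymptotically E[X] ~ (c³/6)·n^{3(1−α)} = (7³/6)·n^{1.5} → ∞; triangles are abundant w.h.p.

E[X] ≈ 128956.36878; in regime p = Θ(1/n^{1/2}) E[X] diverges (above the triangle threshold p ~ 1/n).


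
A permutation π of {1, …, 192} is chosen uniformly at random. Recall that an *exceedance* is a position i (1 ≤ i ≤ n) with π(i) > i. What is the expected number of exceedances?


Write X = Σ_{i=1}^{192} X_i, where X_i = 1_{π(i) > i}.
For each fixed i, π(i) is uniform over {1, …, 192} (marginal of a uniform permutation), so P[π(i) > i] = (n − i)/n. Summing: Σ_{i=1}^{192} (n − i)/n = (0 + 1 + … + 191)/192 = 192(192 − 1)/(2·192) = (192 − 1)/2.
Hence E[X] = Σ_{i=1}^{192} (192 − i)/192 = 191/2 ≈ 95.500000.

E[X] = 191/2 = 95.500000.


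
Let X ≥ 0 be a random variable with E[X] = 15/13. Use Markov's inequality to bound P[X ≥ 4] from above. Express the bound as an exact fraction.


μ = E[X] = 15/13, a = 4.
Markov: P[X ≥ 4] ≤ μ/a = (15/13)/4 = 15/52.
Numerically: ≈ 0.28846.
(Since a = 4 > μ = 1.15385, the bound 15/52 is < 1 and informative.)

P[X ≥ 4] ≤ 15/52 ≈ 0.28846.


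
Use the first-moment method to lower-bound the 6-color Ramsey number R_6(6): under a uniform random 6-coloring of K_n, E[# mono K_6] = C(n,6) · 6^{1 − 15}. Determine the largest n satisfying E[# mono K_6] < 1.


We need C(n, 6) · 6^{1 − 15} < 1, i.e. C(n, 6) < 6^{15 − 1} = 78364164096.
Check values of n near the boundary:
  n = 195: C(195, 6) = 70656049360; 70656049360 < 78364164096? YES
  n = 196: C(196, 6) = 72887293024; 72887293024 < 78364164096? YES
  n = 197: C(197, 6) = 75176946208; 75176946208 < 78364164096? YES
  n = 198: C(198, 6) = 77526225777; 77526225777 < 78364164096? YES
  n = 199: C(199, 6) = 79936367511; 79936367511 < 78364164096? NO
  n = 200: C(200, 6) = 82408626300; 82408626300 < 78364164096? NO
  n = 201: C(201, 6) = 84944276340; 84944276340 < 78364164096? NO
The largest n with C(n, 6) < 78364164096 is n = 198 (where E[X] = 25842075259/26121388032 ≈ 0.9893071). Hence R_6(6) > 198, i.e. R_6(6) ≥ 199.

Largest n = 198; hence R_6(6) > 198.


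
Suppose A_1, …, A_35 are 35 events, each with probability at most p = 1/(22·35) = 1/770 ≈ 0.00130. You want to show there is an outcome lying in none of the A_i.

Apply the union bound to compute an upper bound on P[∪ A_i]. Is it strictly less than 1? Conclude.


Union bound: P[∪_{i=1}^{35} A_i] ≤ Σ_i P[A_i] ≤ 35·p = 35·(1/770) = 1/22.
Numerically: 1/22 ≈ 0.04545.
Is 1/22 < 1? YES.
Since P[∪ A_i] ≤ 1/22 < 1, the complement has P[∩ A_i^c] ≥ 1 − 1/22 = 21/22 > 0, so some outcome avoids every A_i.

35·p = 1/22 ≈ 0.04545; existence CERTIFIED by the union bound.


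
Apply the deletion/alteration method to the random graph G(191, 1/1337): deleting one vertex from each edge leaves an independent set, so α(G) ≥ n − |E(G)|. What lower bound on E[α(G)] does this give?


E[|E(G)|] = C(191, 2)·p = 18145 · (1/1337) = 95/7.
E[α(G)] ≥ n − E[|E(G)|] = 191 − 95/7 = 1242/7.
Numerically: ≈ 177.429.
(This is only a lower bound; the true E[α(G)] may be larger.)

E[α(G)] ≥ 1242/7 ≈ 177.429.


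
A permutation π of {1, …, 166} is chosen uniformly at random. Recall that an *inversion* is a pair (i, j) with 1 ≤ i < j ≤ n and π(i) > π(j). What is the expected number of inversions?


Write X = Σ X_I over the C(166, 2) = 13695 pairs i < j, with X_I the indicator of one inversion.
There are 13695 indicators.
For each fixed pair i < j, the values π(i) and π(j) are two distinct elements of {1, …, 166} in uniformly random order; by symmetry P[π(i) > π(j)] = 1/2.
By linearity: E[X] = 13695 · (1/2) = C(166, 2) · (1/2) = 13695/2 = 13695/2 ≈ 6847.50000.

E[X] = 13695/2 = 6847.50000.


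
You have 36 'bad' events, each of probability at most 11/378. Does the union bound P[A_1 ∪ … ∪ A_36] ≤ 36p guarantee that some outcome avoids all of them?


Union bound: P[∪_{i=1}^{36} A_i] ≤ Σ_i P[A_i] ≤ 36·p = 36·(11/378) = 22/21.
Numerically: 22/21 ≈ 1.04762.
Is 22/21 < 1? NO.
Since the bound 22/21 is ≥ 1, the union bound is uninformative here; it does NOT by itself certify existence.

36·p = 22/21 ≈ 1.04762; existence NOT certified by the union bound.


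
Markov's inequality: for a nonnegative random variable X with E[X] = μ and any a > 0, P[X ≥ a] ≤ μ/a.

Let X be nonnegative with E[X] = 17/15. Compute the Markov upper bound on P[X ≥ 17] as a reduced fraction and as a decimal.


μ = E[X] = 17/15, a = 17.
Markov: P[X ≥ 17] ≤ μ/a = (17/15)/17 = 1/15.
Numerically: ≈ 0.0667.
(Since a = 17 > μ = 1.1333, the bound 1/15 is < 1 and informative.)

P[X ≥ 17] ≤ 1/15 ≈ 0.0667.


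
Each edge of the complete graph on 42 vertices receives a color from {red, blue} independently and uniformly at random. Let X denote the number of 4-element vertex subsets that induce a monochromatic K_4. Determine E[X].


Let X = Σ_S X_S over the C(42, 4) = 111930 subsets S of size 4, where X_S = 1 if the K_4 on S is monochromatic.
For a fixed S, the K_4 on S has C(4, 2) = 6 edges. P[all 6 edges red] = (1/2)^6, and likewise for blue, so P[monochromatic] = 2·(1/2)^6 = 2^{1 − 6} = 1/32.
By linearity of expectation: E[X] = C(42, 4) · 2^{1 − 6} = 111930 · 1/32 = 55965/16.
Numerically: E[X] ≈ 3497.812.

E[X] = C(42,4)·2^(1−C(4,2)) = 55965/16 ≈ 3497.812.


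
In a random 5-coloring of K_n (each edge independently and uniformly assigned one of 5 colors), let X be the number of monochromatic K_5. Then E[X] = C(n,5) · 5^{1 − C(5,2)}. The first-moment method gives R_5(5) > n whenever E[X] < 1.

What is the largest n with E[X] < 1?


We need C(n, 5) · 5^{1 − 10} < 1, i.e. C(n, 5) < 5^{10 − 1} = 1953125.
Check values of n near the boundary:
  n = 48: C(48, 5) = 1712304; 1712304 < 1953125? YES
  n = 49: C(49, 5) = 1906884; 1906884 < 1953125? YES
  n = 50: C(50, 5) = 2118760; 2118760 < 1953125? NO
  n = 51: C(51, 5) = 2349060; 2349060 < 1953125? NO
The largest n with C(n, 5) < 1953125 is n = 49 (where E[X] = 1906884/1953125 ≈ 0.976). Hence R_5(5) > 49, i.e. R_5(5) ≥ 50.

Largest n = 49; hence R_5(5) > 49.


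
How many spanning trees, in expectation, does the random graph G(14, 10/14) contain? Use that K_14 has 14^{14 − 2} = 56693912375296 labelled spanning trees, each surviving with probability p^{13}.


K_14 has 14^{14 − 2} = 56693912375296 labelled spanning trees.
For each such spanning tree H, let X_H = 1 if all 13 edges of H are present in G. Then P[X_H = 1] = p^{13} = (5/7)^{13} = 1220703125/96889010407.
By linearity of expectation: E[X] = Σ_H E[X_H] = 56693912375296 · p^{13} = 56693912375296 · 1220703125/96889010407 = 5000000000000/7.
Numerically: E[X] ≈ 7.143e+11.

E[X] = 56693912375296 · (5/7)^{13} = 5000000000000/7 ≈ 7.143e+11.


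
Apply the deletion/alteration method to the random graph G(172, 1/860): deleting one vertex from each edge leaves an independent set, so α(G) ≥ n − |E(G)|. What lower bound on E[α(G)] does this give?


E[|E(G)|] = C(172, 2)·p = 14706 · (1/860) = 171/10.
E[α(G)] ≥ n − E[|E(G)|] = 172 − 171/10 = 1549/10.
Numerically: ≈ 154.900.
(This is only a lower bound; the true E[α(G)] may be larger.)

E[α(G)] ≥ 1549/10 ≈ 154.900.


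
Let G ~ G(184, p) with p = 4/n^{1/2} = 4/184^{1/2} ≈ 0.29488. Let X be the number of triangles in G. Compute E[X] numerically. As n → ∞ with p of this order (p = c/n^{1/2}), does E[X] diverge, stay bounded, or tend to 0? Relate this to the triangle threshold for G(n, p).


Number of potential triangles: C(184, 3) = 1021384.
Each occurs with probability p³ ≈ (0.29488)³ ≈ 2.5642079e-02.
By linearity: E[X] = C(184, 3)·p³ ≈ 1021384 · 2.5642079e-02 ≈ 26190.40956.
Since α = 1/2 < 1, p = c/n^{1/2} ≫ 1/n is above the triangle threshold p ~ 1/n. Asymptotically E[X] ~ (c³/6)·n^{3(1−α)} = (4³/6)·n^{1.5} → ∞; triangles are abundant w.h.p.

E[X] ≈ 26190.40956; in regime p = Θ(1/n^{1/2}) E[X] diverges (above the triangle threshold p ~ 1/n).


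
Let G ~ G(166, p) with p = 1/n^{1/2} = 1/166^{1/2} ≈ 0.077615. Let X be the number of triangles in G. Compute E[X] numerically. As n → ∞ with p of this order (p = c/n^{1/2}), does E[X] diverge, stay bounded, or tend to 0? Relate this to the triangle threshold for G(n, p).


Number of potential triangles: C(166, 3) = 748660.
Each occurs with probability p³ ≈ (0.077615)³ ≈ 4.6756056e-04.
By linearity: E[X] = C(166, 3)·p³ ≈ 748660 · 4.6756056e-04 ≈ 350.04389.
Since α = 1/2 < 1, p = c/n^{1/2} ≫ 1/n is above the triangle threshold p ~ 1/n. Asymptotically E[X] ~ (c³/6)·n^{3(1−α)} = (1³/6)·n^{1.5} → ∞; triangles are abundant w.h.p.

E[X] ≈ 350.04389; in regime p = Θ(1/n^{1/2}) E[X] diverges (above the triangle threshold p ~ 1/n).


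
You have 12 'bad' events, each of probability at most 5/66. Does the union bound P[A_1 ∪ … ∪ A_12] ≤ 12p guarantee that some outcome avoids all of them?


Union bound: P[∪_{i=1}^{12} A_i] ≤ Σ_i P[A_i] ≤ 12·p = 12·(5/66) = 10/11.
Numerically: 10/11 ≈ 0.9091.
Is 10/11 < 1? YES.
Since P[∪ A_i] ≤ 10/11 < 1, the complement has P[∩ A_i^c] ≥ 1 − 10/11 = 1/11 > 0, so some outcome avoids every A_i.

12·p = 10/11 ≈ 0.9091; existence CERTIFIED by the union bound.


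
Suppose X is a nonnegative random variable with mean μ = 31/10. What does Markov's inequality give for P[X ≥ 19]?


μ = E[X] = 31/10, a = 19.
Markov: P[X ≥ 19] ≤ μ/a = (31/10)/19 = 31/190.
Numerically: ≈ 0.16316.
(Since a = 19 > μ = 3.10000, the bound 31/190 is < 1 and informative.)

P[X ≥ 19] ≤ 31/190 ≈ 0.16316.


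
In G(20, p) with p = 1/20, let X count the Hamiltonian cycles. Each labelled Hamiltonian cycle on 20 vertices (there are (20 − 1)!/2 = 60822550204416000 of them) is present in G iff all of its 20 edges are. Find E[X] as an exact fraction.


K_20 has (20 − 1)!/2 = 60822550204416000 labelled Hamiltonian cycles.
For each such Hamiltonian cycle H, let X_H = 1 if all 20 edges of H are present in G. Then P[X_H = 1] = p^{20} = (1/20)^{20} = 1/104857600000000000000000000.
Summing the indicators: E[X] = Σ_H E[X_H] = 60822550204416000 · p^{20} = 60822550204416000 · 1/104857600000000000000000000 = 14849255421/25600000000000000000.
Numerically: E[X] ≈ 5.8e-10.

E[X] = 60822550204416000 · (1/20)^{20} = 14849255421/25600000000000000000 ≈ 5.8e-10.


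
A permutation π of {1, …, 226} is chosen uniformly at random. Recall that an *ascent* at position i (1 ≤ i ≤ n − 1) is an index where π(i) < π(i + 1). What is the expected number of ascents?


Write X = Σ X_I over i = 1, …, 225, with X_I the indicator of one ascent.
There are 225 indicators.
For each fixed i, the pair (π(i), π(i+1)) is a uniformly random ordered pair of distinct values from {1, …, 226}; by symmetry P[π(i) < π(i+1)] = 1/2.
By linearity: E[X] = 225 · (1/2) = (226 − 1) · (1/2) = 225/2 ≈ 112.500000.

E[X] = 225/2 = 112.500000.


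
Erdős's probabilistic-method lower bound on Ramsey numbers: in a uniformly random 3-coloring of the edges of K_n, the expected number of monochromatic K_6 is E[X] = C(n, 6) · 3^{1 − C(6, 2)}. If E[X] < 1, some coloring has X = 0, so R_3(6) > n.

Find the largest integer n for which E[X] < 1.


We need C(n, 6) · 3^{1 − 15} < 1, i.e. C(n, 6) < 3^{15 − 1} = 4782969.
Check values of n near the boundary:
  n = 36: C(36, 6) = 1947792; 1947792 < 4782969? YES
  n = 37: C(37, 6) = 2324784; 2324784 < 4782969? YES
  n = 38: C(38, 6) = 2760681; 2760681 < 4782969? YES
  n = 39: C(39, 6) = 3262623; 3262623 < 4782969? YES
  n = 40: C(40, 6) = 3838380; 3838380 < 4782969? YES
  n = 41: C(41, 6) = 4496388; 4496388 < 4782969? YES
  n = 42: C(42, 6) = 5245786; 5245786 < 4782969? NO
  n = 43: C(43, 6) = 6096454; 6096454 < 4782969? NO
  n = 44: C(44, 6) = 7059052; 7059052 < 4782969? NO
The largest n with C(n, 6) < 4782969 is n = 41 (where E[X] = 1498796/1594323 ≈ 0.940083). Hence R_3(6) > 41, i.e. R_3(6) ≥ 42.

Largest n = 41; hence R_3(6) > 41.


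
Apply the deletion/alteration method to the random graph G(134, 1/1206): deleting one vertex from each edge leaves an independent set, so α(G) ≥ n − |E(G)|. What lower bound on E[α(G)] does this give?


E[|E(G)|] = C(134, 2)·p = 8911 · (1/1206) = 133/18.
E[α(G)] ≥ n − E[|E(G)|] = 134 − 133/18 = 2279/18.
Numerically: ≈ 126.61111.
(This is only a lower bound; the true E[α(G)] may be larger.)

E[α(G)] ≥ 2279/18 ≈ 126.61111.


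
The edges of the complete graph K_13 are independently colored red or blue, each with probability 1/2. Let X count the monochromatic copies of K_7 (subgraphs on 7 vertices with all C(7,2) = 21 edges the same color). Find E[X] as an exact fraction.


Let X = Σ_S X_S over the C(13, 7) = 1716 subsets S of size 7, where X_S = 1 if the K_7 on S is monochromatic.
For a fixed S, the K_7 on S has C(7, 2) = 21 edges. P[all 21 edges red] = (1/2)^21, and likewise for blue, so P[monochromatic] = 2·(1/2)^21 = 2^{1 − 21} = 1/1048576.
Summing: E[X] = C(13, 7) · 2^{1 − 21} = 1716 · 1/1048576 = 429/262144.
Numerically: E[X] ≈ 0.002.

E[X] = C(13,7)·2^(1−C(7,2)) = 429/262144 ≈ 0.002.


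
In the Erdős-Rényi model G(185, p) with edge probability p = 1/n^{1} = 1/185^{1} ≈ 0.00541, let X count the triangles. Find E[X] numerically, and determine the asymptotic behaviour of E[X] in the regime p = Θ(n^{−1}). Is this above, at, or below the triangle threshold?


Number of potential triangles: C(185, 3) = 1038220.
Each occurs with probability p³ ≈ (0.00541)³ ≈ 1.57937e-07.
By linearity: E[X] = C(185, 3)·p³ ≈ 1038220 · 1.57937e-07 ≈ 0.164.
Here α = 1, so p = 1/n is exactly at the triangle threshold p ~ 1/n. Asymptotically E[X] → c³/6 = 1³/6 = 1/6 ≈ 0.167, a bounded constant. In this regime the triangle count is asymptotically Poisson(c³/6).

E[X] ≈ 0.164; in regime p = Θ(1/n^{1}) E[X] stays bounded (at the triangle threshold p ~ 1/n).


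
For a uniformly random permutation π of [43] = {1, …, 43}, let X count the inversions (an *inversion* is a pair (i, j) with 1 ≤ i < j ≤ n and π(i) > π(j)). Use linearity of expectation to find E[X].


Write X = Σ X_I over the C(43, 2) = 903 pairs i < j, with X_I the indicator of one inversion.
There are 903 indicators.
For each fixed pair i < j, the values π(i) and π(j) are two distinct elements of {1, …, 43} in uniformly random order; by symmetry P[π(i) > π(j)] = 1/2.
By linearity: E[X] = 903 · (1/2) = C(43, 2) · (1/2) = 903/2 = 903/2 ≈ 451.500000.

E[X] = 903/2 = 451.500000.


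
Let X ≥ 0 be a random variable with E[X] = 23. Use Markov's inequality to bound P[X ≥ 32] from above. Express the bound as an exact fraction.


μ = E[X] = 23, a = 32.
Markov: P[X ≥ 32] ≤ μ/a = (23)/32 = 23/32.
Numerically: ≈ 0.719.
(Since a = 32 > μ = 23.000, the bound 23/32 is < 1 and informative.)

P[X ≥ 32] ≤ 23/32 ≈ 0.719.


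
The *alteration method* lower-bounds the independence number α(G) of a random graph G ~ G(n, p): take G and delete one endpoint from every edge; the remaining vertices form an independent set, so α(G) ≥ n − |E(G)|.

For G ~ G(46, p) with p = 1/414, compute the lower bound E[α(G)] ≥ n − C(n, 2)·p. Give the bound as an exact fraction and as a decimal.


E[|E(G)|] = C(46, 2)·p = 1035 · (1/414) = 5/2.
E[α(G)] ≥ n − E[|E(G)|] = 46 − 5/2 = 87/2.
Numerically: ≈ 43.500000.
(This is only a lower bound; the true E[α(G)] may be larger.)

E[α(G)] ≥ 87/2 ≈ 43.500000.


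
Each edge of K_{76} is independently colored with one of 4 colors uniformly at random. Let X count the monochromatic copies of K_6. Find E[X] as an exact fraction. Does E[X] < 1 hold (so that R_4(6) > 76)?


E[X] = C(76, 6) · 4^{1 − 15} = 218618940 · 4^{−14} = 218618940/268435456.
As a reduced fraction: E[X] = 54654735/67108864 ≈ 0.814.
Is E[X] < 1? YES.
Since E[X] < 1, there exists a 4-coloring of K_{76} with no monochromatic K_6; hence R_4(6) > 76.

E[X] = 54654735/67108864 ≈ 0.814; E[X] < 1, so R_4(6) > 76.


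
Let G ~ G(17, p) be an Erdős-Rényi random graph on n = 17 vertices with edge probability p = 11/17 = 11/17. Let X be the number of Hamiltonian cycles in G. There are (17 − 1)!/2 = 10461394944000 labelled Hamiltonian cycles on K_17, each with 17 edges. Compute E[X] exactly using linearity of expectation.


K_17 has (17 − 1)!/2 = 10461394944000 labelled Hamiltonian cycles.
For each such Hamiltonian cycle H, let X_H = 1 if all 17 edges of H are present in G. Then P[X_H = 1] = p^{17} = (11/17)^{17} = 505447028499293771/827240261886336764177.
By linearity: E[X] = Σ_H E[X_H] = 10461394944000 · p^{17} = 10461394944000 · 505447028499293771/827240261886336764177 = 5287680988402335763510093824000/827240261886336764177.
Numerically: E[X] ≈ 6.392e+09.

E[X] = 10461394944000 · (11/17)^{17} = 5287680988402335763510093824000/827240261886336764177 ≈ 6.392e+09.


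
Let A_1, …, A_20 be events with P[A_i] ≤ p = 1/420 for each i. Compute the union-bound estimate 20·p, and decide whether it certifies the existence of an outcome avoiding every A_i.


Union bound: P[∪_{i=1}^{20} A_i] ≤ Σ_i P[A_i] ≤ 20·p = 20·(1/420) = 1/21.
Numerically: 1/21 ≈ 0.047619.
Is 1/21 < 1? YES.
Since P[∪ A_i] ≤ 1/21 < 1, the complement has P[∩ A_i^c] ≥ 1 − 1/21 = 20/21 > 0, so some outcome avoids every A_i.

20·p = 1/21 ≈ 0.047619; existence CERTIFIED by the union bound.


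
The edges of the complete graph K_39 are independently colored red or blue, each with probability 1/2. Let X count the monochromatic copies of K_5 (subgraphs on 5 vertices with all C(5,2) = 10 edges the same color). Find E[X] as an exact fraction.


Let X = Σ_S X_S over the C(39, 5) = 575757 subsets S of size 5, where X_S = 1 if the K_5 on S is monochromatic.
For a fixed S, the K_5 on S has C(5, 2) = 10 edges. P[all 10 edges red] = (1/2)^10, and likewise for blue, so P[monochromatic] = 2·(1/2)^10 = 2^{1 − 10} = 1/512.
Summing: E[X] = C(39, 5) · 2^{1 − 10} = 575757 · 1/512 = 575757/512.
Numerically: E[X] ≈ 1124.525.

E[X] = C(39,5)·2^(1−C(5,2)) = 575757/512 ≈ 1124.525.


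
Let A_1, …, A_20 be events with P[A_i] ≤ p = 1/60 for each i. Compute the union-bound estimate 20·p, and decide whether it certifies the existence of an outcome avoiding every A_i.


Union bound: P[∪_{i=1}^{20} A_i] ≤ Σ_i P[A_i] ≤ 20·p = 20·(1/60) = 1/3.
Numerically: 1/3 ≈ 0.3333.
Is 1/3 < 1? YES.
Since P[∪ A_i] ≤ 1/3 < 1, the complement has P[∩ A_i^c] ≥ 1 − 1/3 = 2/3 > 0, so some outcome avoids every A_i.

20·p = 1/3 ≈ 0.3333; existence CERTIFIED by the union bound.


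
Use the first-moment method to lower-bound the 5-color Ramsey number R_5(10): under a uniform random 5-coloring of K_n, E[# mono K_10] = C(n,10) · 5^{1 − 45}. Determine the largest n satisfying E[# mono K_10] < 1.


We need C(n, 10) · 5^{1 − 45} < 1, i.e. C(n, 10) < 5^{45 − 1} = 5684341886080801486968994140625.
Check values of n near the boundary:
  n = 5387: C(5387, 10) = 5624406917627224603154306376491; 5624406917627224603154306376491 < 5684341886080801486968994140625? YES
  n = 5388: C(5388, 10) = 5634865093375880654852250419586; 5634865093375880654852250419586 < 5684341886080801486968994140625? YES
  n = 5389: C(5389, 10) = 5645340767466558997768874792926; 5645340767466558997768874792926 < 5684341886080801486968994140625? YES
  n = 5390: C(5390, 10) = 5655833965919099070255434039753; 5655833965919099070255434039753 < 5684341886080801486968994140625? YES
  n = 5391: C(5391, 10) = 5666344714787188828795213697883; 5666344714787188828795213697883 < 5684341886080801486968994140625? YES
  n = 5392: C(5392, 10) = 5676873040158402483252283957448; 5676873040158402483252283957448 < 5684341886080801486968994140625? YES
  n = 5393: C(5393, 10) = 5687418968154238267170642278008; 5687418968154238267170642278008 < 5684341886080801486968994140625? NO
  n = 5394: C(5394, 10) = 5697982524930156243149785372878; 5697982524930156243149785372878 < 5684341886080801486968994140625? NO
The largest n with C(n, 10) < 5684341886080801486968994140625 is n = 5392 (where E[X] = 5676873040158402483252283957448/5684341886080801486968994140625 ≈ 0.99869). Hence R_5(10) > 5392, i.e. R_5(10) ≥ 5393.

Largest n = 5392; hence R_5(10) > 5392.


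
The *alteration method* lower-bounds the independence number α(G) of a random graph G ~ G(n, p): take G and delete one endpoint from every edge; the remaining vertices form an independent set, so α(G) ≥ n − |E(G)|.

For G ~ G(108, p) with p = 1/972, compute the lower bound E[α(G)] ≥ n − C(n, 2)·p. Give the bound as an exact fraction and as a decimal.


E[|E(G)|] = C(108, 2)·p = 5778 · (1/972) = 107/18.
E[α(G)] ≥ n − E[|E(G)|] = 108 − 107/18 = 1837/18.
Numerically: ≈ 102.05556.
(This is only a lower bound; the true E[α(G)] may be larger.)

E[α(G)] ≥ 1837/18 ≈ 102.05556.


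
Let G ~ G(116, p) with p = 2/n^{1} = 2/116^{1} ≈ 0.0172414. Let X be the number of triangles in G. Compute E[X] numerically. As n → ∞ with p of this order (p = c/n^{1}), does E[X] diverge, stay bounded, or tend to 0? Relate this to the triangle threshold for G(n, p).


Number of potential triangles: C(116, 3) = 253460.
Each occurs with probability p³ ≈ (0.0172414)³ ≈ 5.12526139e-06.
By linearity: E[X] = C(116, 3)·p³ ≈ 253460 · 5.12526139e-06 ≈ 1.299049.
Here α = 1, so p = 2/n is exactly at the triangle threshold p ~ 1/n. Asymptotically E[X] → c³/6 = 2³/6 = 4/3 ≈ 1.333333, a bounded constant. In this regime the triangle count is asymptotically Poisson(c³/6).

E[X] ≈ 1.299049; in regime p = Θ(1/n^{1}) E[X] stays bounded (at the triangle threshold p ~ 1/n).


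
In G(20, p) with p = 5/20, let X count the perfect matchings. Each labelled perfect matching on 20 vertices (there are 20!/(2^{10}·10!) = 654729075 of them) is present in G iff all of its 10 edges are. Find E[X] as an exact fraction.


K_20 has 20!/(2^{10}·10!) = 654729075 labelled perfect matchings.
For each such perfect matching H, let X_H = 1 if all 10 edges of H are present in G. Then P[X_H = 1] = p^{10} = (1/4)^{10} = 1/1048576.
By linearity: E[X] = Σ_H E[X_H] = 654729075 · p^{10} = 654729075 · 1/1048576 = 654729075/1048576.
Numerically: E[X] ≈ 624.4.

E[X] = 654729075 · (1/4)^{10} = 654729075/1048576 ≈ 624.4.


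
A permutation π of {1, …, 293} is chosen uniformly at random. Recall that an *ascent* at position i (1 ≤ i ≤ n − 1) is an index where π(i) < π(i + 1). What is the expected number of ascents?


Write X = Σ X_I over i = 1, …, 292, with X_I the indicator of one ascent.
There are 292 indicators.
For each fixed i, the pair (π(i), π(i+1)) is a uniformly random ordered pair of distinct values from {1, …, 293}; by symmetry P[π(i) < π(i+1)] = 1/2.
By linearity: E[X] = 292 · (1/2) = (293 − 1) · (1/2) = 146 ≈ 146.000.

E[X] = 146 = 146.000.


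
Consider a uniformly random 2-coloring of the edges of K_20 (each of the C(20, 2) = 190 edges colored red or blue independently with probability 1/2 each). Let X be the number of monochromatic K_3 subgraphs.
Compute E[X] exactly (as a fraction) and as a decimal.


Let X = Σ_S X_S over the C(20, 3) = 1140 subsets S of size 3, where X_S = 1 if the K_3 on S is monochromatic.
For a fixed S, the K_3 on S has C(3, 2) = 3 edges. P[all 3 edges red] = (1/2)^3, and likewise for blue, so P[monochromatic] = 2·(1/2)^3 = 2^{1 − 3} = 1/4.
By linearity of expectation: E[X] = C(20, 3) · 2^{1 − 3} = 1140 · 1/4 = 285.
Numerically: E[X] ≈ 285.00000.

E[X] = C(20,3)·2^(1−C(3,2)) = 285 ≈ 285.00000.


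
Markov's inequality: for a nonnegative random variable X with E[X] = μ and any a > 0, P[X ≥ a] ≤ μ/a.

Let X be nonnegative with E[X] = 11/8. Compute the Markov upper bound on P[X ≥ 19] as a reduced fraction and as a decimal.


μ = E[X] = 11/8, a = 19.
Markov: P[X ≥ 19] ≤ μ/a = (11/8)/19 = 11/152.
Numerically: ≈ 0.072.
(Since a = 19 > μ = 1.375, the bound 11/152 is < 1 and informative.)

P[X ≥ 19] ≤ 11/152 ≈ 0.072.


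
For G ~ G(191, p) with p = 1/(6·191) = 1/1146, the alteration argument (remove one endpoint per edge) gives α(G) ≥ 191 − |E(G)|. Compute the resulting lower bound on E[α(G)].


E[|E(G)|] = C(191, 2)·p = 18145 · (1/1146) = 95/6.
E[α(G)] ≥ n − E[|E(G)|] = 191 − 95/6 = 1051/6.
Numerically: ≈ 175.1667.
(This is only a lower bound; the true E[α(G)] may be larger.)

E[α(G)] ≥ 1051/6 ≈ 175.1667.


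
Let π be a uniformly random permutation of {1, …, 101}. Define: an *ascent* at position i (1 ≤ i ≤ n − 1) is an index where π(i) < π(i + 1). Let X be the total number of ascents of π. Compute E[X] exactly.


Write X = Σ X_I over i = 1, …, 100, with X_I the indicator of one ascent.
There are 100 indicators.
For each fixed i, the pair (π(i), π(i+1)) is a uniformly random ordered pair of distinct values from {1, …, 101}; by symmetry P[π(i) < π(i+1)] = 1/2.
By linearity: E[X] = 100 · (1/2) = (101 − 1) · (1/2) = 50 ≈ 50.00000.

E[X] = 50 = 50.00000.


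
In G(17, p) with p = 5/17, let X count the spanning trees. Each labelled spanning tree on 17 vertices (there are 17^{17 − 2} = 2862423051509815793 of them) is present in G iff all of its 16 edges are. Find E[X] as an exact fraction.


K_17 has 17^{17 − 2} = 2862423051509815793 labelled spanning trees.
For each such spanning tree H, let X_H = 1 if all 16 edges of H are present in G. Then P[X_H = 1] = p^{16} = (5/17)^{16} = 152587890625/48661191875666868481.
By linearity: E[X] = Σ_H E[X_H] = 2862423051509815793 · p^{16} = 2862423051509815793 · 152587890625/48661191875666868481 = 152587890625/17.
Numerically: E[X] ≈ 8.9758e+09.

E[X] = 2862423051509815793 · (5/17)^{16} = 152587890625/17 ≈ 8.9758e+09.


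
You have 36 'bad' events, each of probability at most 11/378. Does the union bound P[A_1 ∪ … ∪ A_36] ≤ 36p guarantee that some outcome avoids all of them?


Union bound: P[∪_{i=1}^{36} A_i] ≤ Σ_i P[A_i] ≤ 36·p = 36·(11/378) = 22/21.
Numerically: 22/21 ≈ 1.047619.
Is 22/21 < 1? NO.
Since the bound 22/21 is ≥ 1, the union bound is uninformative here; it does NOT by itself certify existence.

36·p = 22/21 ≈ 1.047619; existence NOT certified by the union bound.


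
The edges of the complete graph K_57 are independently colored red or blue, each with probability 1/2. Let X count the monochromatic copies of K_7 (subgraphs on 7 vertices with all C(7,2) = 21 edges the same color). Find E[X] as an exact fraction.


Let X = Σ_S X_S over the C(57, 7) = 264385836 subsets S of size 7, where X_S = 1 if the K_7 on S is monochromatic.
For a fixed S, the K_7 on S has C(7, 2) = 21 edges. P[all 21 edges red] = (1/2)^21, and likewise for blue, so P[monochromatic] = 2·(1/2)^21 = 2^{1 − 21} = 1/1048576.
By linearity: E[X] = C(57, 7) · 2^{1 − 21} = 264385836 · 1/1048576 = 66096459/262144.
Numerically: E[X] ≈ 252.137981.

E[X] = C(57,7)·2^(1−C(7,2)) = 66096459/262144 ≈ 252.137981.


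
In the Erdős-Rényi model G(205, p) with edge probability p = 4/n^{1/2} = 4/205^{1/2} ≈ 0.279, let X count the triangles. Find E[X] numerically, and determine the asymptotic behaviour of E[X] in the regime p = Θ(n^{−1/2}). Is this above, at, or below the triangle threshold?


Number of potential triangles: C(205, 3) = 1414910.
Each occurs with probability p³ ≈ (0.279)³ ≈ 2.18047e-02.
By linearity: E[X] = C(205, 3)·p³ ≈ 1414910 · 2.18047e-02 ≈ 30851.622.
Since α = 1/2 < 1, p = c/n^{1/2} ≫ 1/n is above the triangle threshold p ~ 1/n. Asymptotically E[X] ~ (c³/6)·n^{3(1−α)} = (4³/6)·n^{1.5} → ∞; triangles are abundant w.h.p.

E[X] ≈ 30851.622; in regime p = Θ(1/n^{1/2}) E[X] diverges (above the triangle threshold p ~ 1/n).


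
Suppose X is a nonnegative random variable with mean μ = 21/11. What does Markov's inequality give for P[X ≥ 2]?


μ = E[X] = 21/11, a = 2.
Markov: P[X ≥ 2] ≤ μ/a = (21/11)/2 = 21/22.
Numerically: ≈ 0.955.
(Since a = 2 > μ = 1.909, the bound 21/22 is < 1 and informative.)

P[X ≥ 2] ≤ 21/22 ≈ 0.955.


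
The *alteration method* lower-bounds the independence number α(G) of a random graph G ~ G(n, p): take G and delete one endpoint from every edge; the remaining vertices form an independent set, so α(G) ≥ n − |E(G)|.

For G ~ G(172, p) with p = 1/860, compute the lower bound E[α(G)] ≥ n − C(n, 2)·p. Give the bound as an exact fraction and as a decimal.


E[|E(G)|] = C(172, 2)·p = 14706 · (1/860) = 171/10.
E[α(G)] ≥ n − E[|E(G)|] = 172 − 171/10 = 1549/10.
Numerically: ≈ 154.900.
(This is only a lower bound; the true E[α(G)] may be larger.)

E[α(G)] ≥ 1549/10 ≈ 154.900.


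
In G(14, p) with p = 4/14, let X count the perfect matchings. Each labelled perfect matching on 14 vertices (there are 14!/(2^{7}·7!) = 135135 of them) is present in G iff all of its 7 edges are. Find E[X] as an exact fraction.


K_14 has 14!/(2^{7}·7!) = 135135 labelled perfect matchings.
For each such perfect matching H, let X_H = 1 if all 7 edges of H are present in G. Then P[X_H = 1] = p^{7} = (2/7)^{7} = 128/823543.
Summing the indicators: E[X] = Σ_H E[X_H] = 135135 · p^{7} = 135135 · 128/823543 = 2471040/117649.
Numerically: E[X] ≈ 21.0035.

E[X] = 135135 · (2/7)^{7} = 2471040/117649 ≈ 21.0035.


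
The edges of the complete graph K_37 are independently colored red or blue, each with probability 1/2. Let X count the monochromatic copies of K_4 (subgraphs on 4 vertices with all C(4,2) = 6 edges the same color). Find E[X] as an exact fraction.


Let X = Σ_S X_S over the C(37, 4) = 66045 subsets S of size 4, where X_S = 1 if the K_4 on S is monochromatic.
For a fixed S, the K_4 on S has C(4, 2) = 6 edges. P[all 6 edges red] = (1/2)^6, and likewise for blue, so P[monochromatic] = 2·(1/2)^6 = 2^{1 − 6} = 1/32.
By linearity: E[X] = C(37, 4) · 2^{1 − 6} = 66045 · 1/32 = 66045/32.
Numerically: E[X] ≈ 2063.906250.

E[X] = C(37,4)·2^(1−C(4,2)) = 66045/32 ≈ 2063.906250.


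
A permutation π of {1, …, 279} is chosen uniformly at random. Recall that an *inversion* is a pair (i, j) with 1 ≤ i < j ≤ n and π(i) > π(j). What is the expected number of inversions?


Write X = Σ X_I over the C(279, 2) = 38781 pairs i < j, with X_I the indicator of one inversion.
There are 38781 indicators.
For each fixed pair i < j, the values π(i) and π(j) are two distinct elements of {1, …, 279} in uniformly random order; by symmetry P[π(i) > π(j)] = 1/2.
By linearity: E[X] = 38781 · (1/2) = C(279, 2) · (1/2) = 38781/2 = 38781/2 ≈ 19390.500000.

E[X] = 38781/2 = 19390.500000.


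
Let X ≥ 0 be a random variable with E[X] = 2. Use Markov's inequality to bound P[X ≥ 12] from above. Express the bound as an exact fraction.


μ = E[X] = 2, a = 12.
Markov: P[X ≥ 12] ≤ μ/a = (2)/12 = 1/6.
Numerically: ≈ 0.16667.
(Since a = 12 > μ = 2.00000, the bound 1/6 is < 1 and informative.)

P[X ≥ 12] ≤ 1/6 ≈ 0.16667.


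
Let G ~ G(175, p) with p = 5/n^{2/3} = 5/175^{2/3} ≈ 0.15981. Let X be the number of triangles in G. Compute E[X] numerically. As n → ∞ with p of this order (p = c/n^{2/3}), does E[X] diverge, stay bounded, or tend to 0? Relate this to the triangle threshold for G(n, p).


Number of potential triangles: C(175, 3) = 877975.
Each occurs with probability p³ ≈ (0.15981)³ ≈ 4.0816327e-03.
By linearity: E[X] = C(175, 3)·p³ ≈ 877975 · 4.0816327e-03 ≈ 3583.57143.
Since α = 2/3 < 1, p = c/n^{2/3} ≫ 1/n is above the triangle threshold p ~ 1/n. Asymptotically E[X] ~ (c³/6)·n^{3(1−α)} = (5³/6)·n^{1} → ∞; triangles are abundant w.h.p.

E[X] ≈ 3583.57143; in regime p = Θ(1/n^{2/3}) E[X] diverges (above the triangle threshold p ~ 1/n).


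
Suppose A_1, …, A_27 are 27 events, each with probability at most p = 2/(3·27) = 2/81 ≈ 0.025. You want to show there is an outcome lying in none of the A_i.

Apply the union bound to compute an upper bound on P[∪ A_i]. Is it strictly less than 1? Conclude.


Union bound: P[∪_{i=1}^{27} A_i] ≤ Σ_i P[A_i] ≤ 27·p = 27·(2/81) = 2/3.
Numerically: 2/3 ≈ 0.667.
Is 2/3 < 1? YES.
Since P[∪ A_i] ≤ 2/3 < 1, the complement has P[∩ A_i^c] ≥ 1 − 2/3 = 1/3 > 0, so some outcome avoids every A_i.

27·p = 2/3 ≈ 0.667; existence CERTIFIED by the union bound.


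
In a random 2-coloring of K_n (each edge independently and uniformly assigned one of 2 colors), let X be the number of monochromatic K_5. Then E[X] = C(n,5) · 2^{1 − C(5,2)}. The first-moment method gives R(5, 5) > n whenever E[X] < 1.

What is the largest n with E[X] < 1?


We need C(n, 5) · 2^{1 − 10} < 1, i.e. C(n, 5) < 2^{10 − 1} = 512.
Check values of n near the boundary:
  n = 5: C(5, 5) = 1; 1 < 512? YES
  n = 6: C(6, 5) = 6; 6 < 512? YES
  n = 7: C(7, 5) = 21; 21 < 512? YES
  n = 8: C(8, 5) = 56; 56 < 512? YES
  n = 9: C(9, 5) = 126; 126 < 512? YES
  n = 10: C(10, 5) = 252; 252 < 512? YES
  n = 11: C(11, 5) = 462; 462 < 512? YES
  n = 12: C(12, 5) = 792; 792 < 512? NO
  n = 13: C(13, 5) = 1287; 1287 < 512? NO
The largest n with C(n, 5) < 512 is n = 11 (where E[X] = 231/256 ≈ 0.902344). Hence R(5, 5) > 11, i.e. R(5, 5) ≥ 12.

Largest n = 11; hence R(5, 5) > 11.


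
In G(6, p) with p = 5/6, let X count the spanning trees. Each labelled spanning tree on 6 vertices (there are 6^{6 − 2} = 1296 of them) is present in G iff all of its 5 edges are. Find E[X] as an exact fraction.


K_6 has 6^{6 − 2} = 1296 labelled spanning trees.
For each such spanning tree H, let X_H = 1 if all 5 edges of H are present in G. Then P[X_H = 1] = p^{5} = (5/6)^{5} = 3125/7776.
By linearity of expectation: E[X] = Σ_H E[X_H] = 1296 · p^{5} = 1296 · 3125/7776 = 3125/6.
Numerically: E[X] ≈ 520.83.

E[X] = 1296 · (5/6)^{5} = 3125/6 ≈ 520.83.


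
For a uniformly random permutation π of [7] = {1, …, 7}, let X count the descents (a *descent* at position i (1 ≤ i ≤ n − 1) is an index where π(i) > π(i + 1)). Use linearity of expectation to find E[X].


Write X = Σ X_I over i = 1, …, 6, with X_I the indicator of one descent.
There are 6 indicators.
For each fixed i, the pair (π(i), π(i+1)) is a uniformly random ordered pair of distinct values from {1, …, 7}; by symmetry P[π(i) > π(i+1)] = 1/2.
By linearity: E[X] = 6 · (1/2) = (7 − 1) · (1/2) = 3 ≈ 3.000000.

E[X] = 3 = 3.000000.


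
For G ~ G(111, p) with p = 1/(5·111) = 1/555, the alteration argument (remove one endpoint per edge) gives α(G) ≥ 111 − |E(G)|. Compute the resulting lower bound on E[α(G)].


E[|E(G)|] = C(111, 2)·p = 6105 · (1/555) = 11.
E[α(G)] ≥ n − E[|E(G)|] = 111 − 11 = 100.
Numerically: ≈ 100.00000.
(This is only a lower bound; the true E[α(G)] may be larger.)

E[α(G)] ≥ 100 ≈ 100.00000.


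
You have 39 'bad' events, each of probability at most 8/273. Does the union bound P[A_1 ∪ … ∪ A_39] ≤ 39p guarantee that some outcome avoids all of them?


Union bound: P[∪_{i=1}^{39} A_i] ≤ Σ_i P[A_i] ≤ 39·p = 39·(8/273) = 8/7.
Numerically: 8/7 ≈ 1.143.
Is 8/7 < 1? NO.
Since the bound 8/7 is ≥ 1, the union bound is uninformative here; it does NOT by itself certify existence.

39·p = 8/7 ≈ 1.143; existence NOT certified by the union bound.
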